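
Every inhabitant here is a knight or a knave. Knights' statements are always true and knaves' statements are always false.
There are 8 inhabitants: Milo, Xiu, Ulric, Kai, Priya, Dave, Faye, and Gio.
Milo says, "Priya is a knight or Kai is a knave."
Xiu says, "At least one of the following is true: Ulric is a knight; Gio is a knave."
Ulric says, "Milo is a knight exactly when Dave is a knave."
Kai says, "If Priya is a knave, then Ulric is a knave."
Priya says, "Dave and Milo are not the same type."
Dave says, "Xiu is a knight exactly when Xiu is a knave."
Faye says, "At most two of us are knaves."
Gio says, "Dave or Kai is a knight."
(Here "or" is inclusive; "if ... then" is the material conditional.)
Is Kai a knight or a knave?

Consistent assignments: {Milo=knight, Xiu=knight, Ulric=knight, Kai=knight, Priya=knight, Dave=knave, Faye=knight, Gio=knight}; {Milo=knave, Xiu=knave, Ulric=knave, Kai=knight, Priya=knave, Dave=knave, Faye=knave, Gio=knight}
In every consistent assignment, Kai is a knight.

Kai is a knight.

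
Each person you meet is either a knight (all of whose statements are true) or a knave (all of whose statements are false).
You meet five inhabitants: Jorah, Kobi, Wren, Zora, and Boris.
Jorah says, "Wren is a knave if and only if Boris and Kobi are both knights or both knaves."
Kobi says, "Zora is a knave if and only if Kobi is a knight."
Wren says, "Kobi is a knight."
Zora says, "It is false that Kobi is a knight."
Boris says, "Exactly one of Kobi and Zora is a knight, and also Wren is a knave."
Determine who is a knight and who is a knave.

Knights: Jorah, Kobi, and Wren. Knaves: Zora and Boris.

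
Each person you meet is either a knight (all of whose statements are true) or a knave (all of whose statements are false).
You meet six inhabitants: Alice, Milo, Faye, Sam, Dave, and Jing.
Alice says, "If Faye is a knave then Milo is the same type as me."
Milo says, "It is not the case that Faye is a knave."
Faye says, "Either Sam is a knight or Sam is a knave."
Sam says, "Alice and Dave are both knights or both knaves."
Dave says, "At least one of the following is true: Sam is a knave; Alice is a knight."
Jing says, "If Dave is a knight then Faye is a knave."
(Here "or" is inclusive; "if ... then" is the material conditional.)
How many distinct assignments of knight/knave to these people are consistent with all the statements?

Consistent assignments:
  Alice=knight, Milo=knight, Faye=knight, Sam=knight, Dave=knight, Jing=knave

1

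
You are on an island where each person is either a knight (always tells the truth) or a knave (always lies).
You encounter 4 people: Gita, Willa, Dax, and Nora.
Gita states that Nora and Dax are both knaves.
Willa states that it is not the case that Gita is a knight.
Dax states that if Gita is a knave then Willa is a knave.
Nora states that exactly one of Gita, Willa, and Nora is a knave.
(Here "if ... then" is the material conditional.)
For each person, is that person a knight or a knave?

Suppose Gita is a knight. Then Gita's statement "Nora and Dax are both knaves" would have to be true. Checking the 8 ways to assign the others, none is consistent with every speaker.
(For instance, with Willa=knight, Dax=knave, Nora=knight, Gita's claim "Nora and Dax are both knaves" comes out false where it would need to be true.)
So Gita must be a knave, making "Nora and Dax are both knaves" false. Taking Gita=knave, Willa=knight, Dax=knave, Nora=knight, each remaining statement checks out:
  Willa (knight): "it is not the case that Gita is a knight" — true. ✓
  Dax (knave): "if Gita is a knave then Willa is a knave" — false. ✓
  Nora (knight): "exactly one of Gita, Willa, and Nora is a knave" — true. ✓
This is the unique consistent assignment.

Knights: Willa and Nora. Knaves: Gita and Dax.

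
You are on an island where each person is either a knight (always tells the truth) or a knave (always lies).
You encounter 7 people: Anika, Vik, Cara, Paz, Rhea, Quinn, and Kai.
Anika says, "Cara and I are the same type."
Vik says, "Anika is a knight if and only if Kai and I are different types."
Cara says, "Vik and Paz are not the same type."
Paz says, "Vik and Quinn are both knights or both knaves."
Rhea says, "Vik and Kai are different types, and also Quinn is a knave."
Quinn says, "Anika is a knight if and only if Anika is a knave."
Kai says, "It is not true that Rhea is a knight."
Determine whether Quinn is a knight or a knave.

Quinn is a knave.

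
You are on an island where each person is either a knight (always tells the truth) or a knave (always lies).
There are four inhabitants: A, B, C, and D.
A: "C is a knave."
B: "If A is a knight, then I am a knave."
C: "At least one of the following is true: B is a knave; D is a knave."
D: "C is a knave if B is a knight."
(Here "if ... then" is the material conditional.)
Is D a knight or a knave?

D is a knave.

Consistent assignments: {A=knave, B=knight, C=knight, D=knave}
In every consistent assignment, D is a knave.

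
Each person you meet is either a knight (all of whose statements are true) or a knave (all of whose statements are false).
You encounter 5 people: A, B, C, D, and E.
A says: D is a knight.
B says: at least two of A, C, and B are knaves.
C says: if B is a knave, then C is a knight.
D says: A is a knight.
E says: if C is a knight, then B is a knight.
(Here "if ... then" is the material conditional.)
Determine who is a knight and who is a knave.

A (knight): "D is a knight" — True. ✓
B (knave): "at least two of A, C, and B are knaves" — False. ✓
C is a knight; "if B is a knave, then C is a knight" is True, as required.
D is a knight, and the claim "A is a knight" is indeed True.
Since E is a knave, "if C is a knight, then B is a knight" needs to be False, which holds.

Knights: A, C, and D. Knaves: B and E.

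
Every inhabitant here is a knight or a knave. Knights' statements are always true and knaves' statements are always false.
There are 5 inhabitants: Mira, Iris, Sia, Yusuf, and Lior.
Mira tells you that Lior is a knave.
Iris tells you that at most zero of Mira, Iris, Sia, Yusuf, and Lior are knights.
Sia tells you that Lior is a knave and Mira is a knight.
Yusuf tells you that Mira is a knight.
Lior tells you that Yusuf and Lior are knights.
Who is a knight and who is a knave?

Knights: Mira, Sia, and Yusuf. Knaves: Iris and Lior.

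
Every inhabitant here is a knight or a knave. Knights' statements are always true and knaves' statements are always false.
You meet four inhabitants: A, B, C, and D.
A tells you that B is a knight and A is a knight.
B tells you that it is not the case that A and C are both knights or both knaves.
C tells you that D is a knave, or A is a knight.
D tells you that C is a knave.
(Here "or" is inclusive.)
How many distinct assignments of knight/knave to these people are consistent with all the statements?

2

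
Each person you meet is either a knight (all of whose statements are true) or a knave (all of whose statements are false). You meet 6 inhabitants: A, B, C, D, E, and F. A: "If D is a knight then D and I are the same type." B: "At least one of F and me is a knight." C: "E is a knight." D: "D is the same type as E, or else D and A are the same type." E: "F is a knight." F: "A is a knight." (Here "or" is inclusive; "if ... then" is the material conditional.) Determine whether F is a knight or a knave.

F is a knight.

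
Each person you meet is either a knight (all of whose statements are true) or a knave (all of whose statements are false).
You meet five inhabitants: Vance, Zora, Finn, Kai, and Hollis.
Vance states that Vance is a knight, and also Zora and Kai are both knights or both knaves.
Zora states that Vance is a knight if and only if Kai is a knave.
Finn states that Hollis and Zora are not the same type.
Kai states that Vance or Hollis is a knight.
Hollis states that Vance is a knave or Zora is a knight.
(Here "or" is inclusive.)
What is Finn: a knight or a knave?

Finn is a knave.

Consistent assignments: {Vance=knave, Zora=knight, Finn=knave, Kai=knight, Hollis=knight}
In every consistent assignment, Finn is a knave.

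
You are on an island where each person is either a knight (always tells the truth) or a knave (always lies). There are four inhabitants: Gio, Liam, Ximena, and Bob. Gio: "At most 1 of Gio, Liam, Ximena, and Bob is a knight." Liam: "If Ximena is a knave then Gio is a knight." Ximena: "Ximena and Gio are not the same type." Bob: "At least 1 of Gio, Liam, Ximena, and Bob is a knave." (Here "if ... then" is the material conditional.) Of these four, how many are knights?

3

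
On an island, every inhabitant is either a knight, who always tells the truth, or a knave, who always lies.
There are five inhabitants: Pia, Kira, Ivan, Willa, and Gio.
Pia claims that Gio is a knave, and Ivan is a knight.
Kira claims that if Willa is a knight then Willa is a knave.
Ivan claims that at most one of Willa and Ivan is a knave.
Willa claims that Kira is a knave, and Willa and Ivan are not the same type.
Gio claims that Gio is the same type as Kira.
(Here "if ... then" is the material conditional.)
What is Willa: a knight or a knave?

Willa is a knave.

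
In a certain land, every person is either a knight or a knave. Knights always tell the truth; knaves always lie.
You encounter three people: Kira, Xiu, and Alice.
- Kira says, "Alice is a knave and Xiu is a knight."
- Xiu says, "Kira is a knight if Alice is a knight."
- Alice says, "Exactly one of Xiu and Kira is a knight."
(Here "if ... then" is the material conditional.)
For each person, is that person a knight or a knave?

Kira is a knight, Xiu is a knight, and Alice is a knave.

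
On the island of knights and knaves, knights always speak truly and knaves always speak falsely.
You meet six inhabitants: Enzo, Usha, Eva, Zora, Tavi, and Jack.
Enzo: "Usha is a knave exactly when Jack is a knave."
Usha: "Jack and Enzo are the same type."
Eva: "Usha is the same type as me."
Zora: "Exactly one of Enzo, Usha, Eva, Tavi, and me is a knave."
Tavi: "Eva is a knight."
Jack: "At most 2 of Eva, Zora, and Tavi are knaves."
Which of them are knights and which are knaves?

Enzo is a knave, Usha is a knight, Eva is a knave, Zora is a knave, Tavi is a knave, and Jack is a knave.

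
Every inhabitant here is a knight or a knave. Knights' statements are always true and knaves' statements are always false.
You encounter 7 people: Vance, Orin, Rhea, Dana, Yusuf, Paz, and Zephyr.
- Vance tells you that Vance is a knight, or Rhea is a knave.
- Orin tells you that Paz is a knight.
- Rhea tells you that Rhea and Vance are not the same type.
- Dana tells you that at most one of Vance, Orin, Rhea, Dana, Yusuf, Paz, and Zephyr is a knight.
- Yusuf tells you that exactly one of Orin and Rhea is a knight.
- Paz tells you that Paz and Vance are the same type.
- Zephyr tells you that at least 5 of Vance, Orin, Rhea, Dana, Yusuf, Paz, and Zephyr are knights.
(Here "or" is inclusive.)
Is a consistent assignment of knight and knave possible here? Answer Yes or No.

Checking all 128 assignments, each has at least one speaker whose statement's truth value contradicts their type.

No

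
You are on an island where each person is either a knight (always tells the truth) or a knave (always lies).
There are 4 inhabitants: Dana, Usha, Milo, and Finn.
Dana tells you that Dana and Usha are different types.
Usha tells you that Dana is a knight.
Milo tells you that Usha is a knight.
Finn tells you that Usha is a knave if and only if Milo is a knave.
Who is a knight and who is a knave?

Knights: Finn. Knaves: Dana, Usha, and Milo.

Suppose Dana is a knight. Then Dana's statement "Dana and Usha are different types" would have to be true. Checking the 8 ways to assign the others, none is consistent with every speaker.
(For instance, with Usha=knave, Milo=knave, Finn=knight, Usha's claim "Dana is a knight" comes out true where it would need to be false.)
So Dana must be a knave, making "Dana and Usha are different types" false. Taking Dana=knave, Usha=knave, Milo=knave, Finn=knight, each remaining statement checks out:
  Usha (knave): "Dana is a knight" — false. ✓
  Milo (knave): "Usha is a knight" — false. ✓
  Finn (knight): "Usha is a knave if and only if Milo is a knave" — true. ✓
This is the unique consistent assignment.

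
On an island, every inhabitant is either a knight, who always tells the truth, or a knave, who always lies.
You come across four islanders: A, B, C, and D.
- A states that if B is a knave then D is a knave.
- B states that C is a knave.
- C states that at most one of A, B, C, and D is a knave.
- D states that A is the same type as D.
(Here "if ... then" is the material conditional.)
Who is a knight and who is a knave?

A is a knight, B is a knight, C is a knave, and D is a knave.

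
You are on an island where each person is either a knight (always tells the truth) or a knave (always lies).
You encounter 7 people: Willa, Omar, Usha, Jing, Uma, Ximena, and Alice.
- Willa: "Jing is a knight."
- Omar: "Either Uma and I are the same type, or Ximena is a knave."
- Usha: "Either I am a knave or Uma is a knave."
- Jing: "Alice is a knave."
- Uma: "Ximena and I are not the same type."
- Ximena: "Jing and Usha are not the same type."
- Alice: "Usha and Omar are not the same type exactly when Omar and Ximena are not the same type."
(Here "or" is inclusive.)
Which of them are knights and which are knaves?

Willa is a knight, Omar is a knight, Usha is a knight, Jing is a knight, Uma is a knave, Ximena is a knave, and Alice is a knave.

Willa (knight): "Jing is a knight" — true. ✓
As a knight, Omar's statement "either Uma and I are the same type, or Ximena is a knave" should be true; it is.
Usha is a knight; "either I am a knave or Uma is a knave" is true, as required.
Jing is a knight, so "Alice is a knave" must be true — and it is.
Uma is a knave, and the claim "Ximena and I are not the same type" is indeed False.
Ximena (knave): "Jing and Usha are not the same type" — False. ✓
Alice is a knave, so "Usha and Omar are not the same type exactly when Omar and Ximena are not the same type" must be False — and it is.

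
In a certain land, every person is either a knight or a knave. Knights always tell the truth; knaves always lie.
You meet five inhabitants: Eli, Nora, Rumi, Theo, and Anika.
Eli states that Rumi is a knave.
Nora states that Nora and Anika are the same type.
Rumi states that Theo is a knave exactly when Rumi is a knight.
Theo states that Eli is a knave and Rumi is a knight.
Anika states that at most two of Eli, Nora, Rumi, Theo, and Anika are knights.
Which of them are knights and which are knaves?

Eli is a knight, Nora is a knave, Rumi is a knave, Theo is a knave, and Anika is a knight.

Eli is a knight, so "Rumi is a knave" must be true — and it is.
Nora (knave): "Nora and Anika are the same type" — False. ✓
Rumi is a knave, so "Theo is a knave exactly when Rumi is a knight" must be False — and it is.
Since Theo is a knave, "Eli is a knave and Rumi is a knight" needs to be False, which holds.
Anika is a knight, so "at most two of Eli, Nora, Rumi, Theo, and Anika are knights" must be true — and it is.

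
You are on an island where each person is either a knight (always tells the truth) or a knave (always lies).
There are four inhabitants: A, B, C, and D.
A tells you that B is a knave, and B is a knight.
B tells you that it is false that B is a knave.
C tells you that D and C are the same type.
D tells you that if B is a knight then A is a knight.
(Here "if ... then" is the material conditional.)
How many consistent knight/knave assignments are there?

2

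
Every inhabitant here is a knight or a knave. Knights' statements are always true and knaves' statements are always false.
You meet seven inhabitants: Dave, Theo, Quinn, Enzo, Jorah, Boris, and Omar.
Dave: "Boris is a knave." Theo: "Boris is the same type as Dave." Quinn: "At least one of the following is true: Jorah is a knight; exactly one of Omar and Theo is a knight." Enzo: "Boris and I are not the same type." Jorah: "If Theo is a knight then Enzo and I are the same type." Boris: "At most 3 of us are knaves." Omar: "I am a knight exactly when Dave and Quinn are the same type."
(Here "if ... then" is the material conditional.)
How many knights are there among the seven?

The unique consistent assignment is Dave=knight, Theo=knave, Quinn=knight, Enzo=knave, Jorah=knight, Boris=knave, Omar=knave.
That has 3 knights.

3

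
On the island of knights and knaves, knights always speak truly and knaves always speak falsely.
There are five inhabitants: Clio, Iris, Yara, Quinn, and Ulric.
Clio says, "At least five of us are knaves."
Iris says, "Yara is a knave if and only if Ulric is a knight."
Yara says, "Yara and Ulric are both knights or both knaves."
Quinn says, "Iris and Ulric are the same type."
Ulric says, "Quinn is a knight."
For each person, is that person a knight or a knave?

Clio is a knave, Iris is a knight, Yara is a knave, Quinn is a knight, and Ulric is a knight.

Clio is a knave, so "at least five of us are knaves" must be false — and it is.
Iris is a knight, and the claim "Yara is a knave if and only if Ulric is a knight" is indeed true.
Since Yara is a knave, "Yara and Ulric are both knights or both knaves" needs to be false, which holds.
Quinn (knight): "Iris and Ulric are the same type" — true. ✓
Ulric is a knight, and the claim "Quinn is a knight" is indeed true.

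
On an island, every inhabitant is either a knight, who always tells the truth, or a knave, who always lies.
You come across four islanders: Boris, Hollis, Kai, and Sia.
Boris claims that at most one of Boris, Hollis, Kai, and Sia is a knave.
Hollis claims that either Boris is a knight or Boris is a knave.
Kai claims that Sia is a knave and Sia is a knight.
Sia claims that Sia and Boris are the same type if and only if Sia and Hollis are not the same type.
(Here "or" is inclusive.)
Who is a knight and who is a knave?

Boris is a knave; "at most one of Boris, Hollis, Kai, and Sia is a knave" is false, as required.
Since Hollis is a knight, "either Boris is a knight or Boris is a knave" needs to be True, which holds.
Kai (knave): "Sia is a knave and Sia is a knight" — false. ✓
Sia (knight): "Sia and Boris are the same type if and only if Sia and Hollis are not the same type" — True. ✓

Boris is a knave, Hollis is a knight, Kai is a knave, and Sia is a knight.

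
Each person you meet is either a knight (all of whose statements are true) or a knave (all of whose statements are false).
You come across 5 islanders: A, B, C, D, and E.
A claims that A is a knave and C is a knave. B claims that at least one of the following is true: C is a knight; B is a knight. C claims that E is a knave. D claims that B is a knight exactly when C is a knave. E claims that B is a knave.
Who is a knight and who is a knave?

A is a knave, B is a knight, C is a knight, D is a knave, and E is a knave.

A (knave): "A is a knave and C is a knave" — False. ✓
B (knight): "at least one of the following is true: C is a knight; B is a knight" — True. ✓
C is a knight; "E is a knave" is True, as required.
D is a knave, and the claim "B is a knight exactly when C is a knave" is indeed False.
Since E is a knave, "B is a knave" needs to be False, which holds.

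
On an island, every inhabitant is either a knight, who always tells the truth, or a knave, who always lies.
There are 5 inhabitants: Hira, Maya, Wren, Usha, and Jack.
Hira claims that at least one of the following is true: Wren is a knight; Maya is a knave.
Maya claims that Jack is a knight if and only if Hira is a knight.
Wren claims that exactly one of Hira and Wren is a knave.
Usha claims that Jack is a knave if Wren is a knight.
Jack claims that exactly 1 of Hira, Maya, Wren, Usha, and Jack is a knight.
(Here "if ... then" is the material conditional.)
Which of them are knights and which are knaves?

Hira is a knave, Maya is a knight, Wren is a knave, Usha is a knight, and Jack is a knave.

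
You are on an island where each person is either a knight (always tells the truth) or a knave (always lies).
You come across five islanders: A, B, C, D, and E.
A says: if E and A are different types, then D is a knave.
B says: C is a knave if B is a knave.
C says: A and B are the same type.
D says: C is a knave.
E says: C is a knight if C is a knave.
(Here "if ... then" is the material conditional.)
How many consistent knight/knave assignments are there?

1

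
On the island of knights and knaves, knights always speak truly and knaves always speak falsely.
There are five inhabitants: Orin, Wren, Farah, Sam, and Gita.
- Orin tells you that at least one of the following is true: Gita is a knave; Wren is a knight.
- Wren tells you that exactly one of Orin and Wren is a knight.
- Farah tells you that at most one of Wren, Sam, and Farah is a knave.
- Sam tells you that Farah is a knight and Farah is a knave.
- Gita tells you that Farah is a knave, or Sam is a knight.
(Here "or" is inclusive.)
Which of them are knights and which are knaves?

Suppose Orin is a knight. Then Orin's statement "at least one of the following is true: Gita is a knave; Wren is a knight" would have to be true. Checking the 16 ways to assign the others, none is consistent with every speaker.
(For instance, with Wren=knave, Farah=knave, Sam=knave, Gita=knight, Orin's claim "at least one of the following is true: Gita is a knave; Wren is a knight" comes out false where it would need to be true.)
So Orin must be a knave, making "at least one of the following is true: Gita is a knave; Wren is a knight" false. Taking Orin=knave, Wren=knave, Farah=knave, Sam=knave, Gita=knight, each remaining statement checks out:
  Wren (knave): "exactly one of Orin and Wren is a knight" — false. ✓
  Farah (knave): "at most one of Wren, Sam, and Farah is a knave" — false. ✓
  Sam (knave): "Farah is a knight and Farah is a knave" — false. ✓
  Gita (knight): "Farah is a knave, or Sam is a knight" — true. ✓
This is the unique consistent assignment.

Orin is a knave, Wren is a knave, Farah is a knave, Sam is a knave, and Gita is a knight.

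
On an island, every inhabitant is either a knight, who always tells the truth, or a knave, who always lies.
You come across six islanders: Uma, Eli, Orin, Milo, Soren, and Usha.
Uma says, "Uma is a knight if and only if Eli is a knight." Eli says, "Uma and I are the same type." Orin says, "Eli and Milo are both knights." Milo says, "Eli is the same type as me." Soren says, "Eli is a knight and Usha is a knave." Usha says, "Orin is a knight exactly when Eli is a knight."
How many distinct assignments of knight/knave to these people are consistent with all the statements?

Consistent assignments:
  Uma=knight, Eli=knight, Orin=knight, Milo=knight, Soren=knave, Usha=knight
  Uma=knight, Eli=knight, Orin=knave, Milo=knave, Soren=knight, Usha=knave

2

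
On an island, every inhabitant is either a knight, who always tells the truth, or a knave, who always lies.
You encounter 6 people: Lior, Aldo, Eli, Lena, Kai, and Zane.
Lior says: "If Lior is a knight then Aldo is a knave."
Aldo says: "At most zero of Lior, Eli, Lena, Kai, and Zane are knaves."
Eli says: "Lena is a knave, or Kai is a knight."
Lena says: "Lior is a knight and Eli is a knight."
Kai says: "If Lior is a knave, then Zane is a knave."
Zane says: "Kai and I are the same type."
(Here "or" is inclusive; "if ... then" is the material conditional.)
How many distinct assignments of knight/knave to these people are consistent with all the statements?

1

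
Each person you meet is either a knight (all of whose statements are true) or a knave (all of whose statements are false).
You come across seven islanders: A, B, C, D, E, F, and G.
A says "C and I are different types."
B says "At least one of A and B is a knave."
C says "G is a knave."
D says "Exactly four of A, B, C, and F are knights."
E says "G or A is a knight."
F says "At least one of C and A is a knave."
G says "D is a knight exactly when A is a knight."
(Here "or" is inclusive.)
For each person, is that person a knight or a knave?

Knights: B, E, F, and G. Knaves: A, C, and D.

Since A is a knave, "C and I are different types" needs to be false, which holds.
B is a knight, and the claim "at least one of A and B is a knave" is indeed true.
Since C is a knave, "G is a knave" needs to be false, which holds.
D (knave): "exactly four of A, B, C, and F are knights" — false. ✓
E (knight): "G or A is a knight" — true. ✓
F is a knight, and the claim "at least one of C and A is a knave" is indeed true.
As a knight, G's statement "D is a knight exactly when A is a knight" should be true; it is.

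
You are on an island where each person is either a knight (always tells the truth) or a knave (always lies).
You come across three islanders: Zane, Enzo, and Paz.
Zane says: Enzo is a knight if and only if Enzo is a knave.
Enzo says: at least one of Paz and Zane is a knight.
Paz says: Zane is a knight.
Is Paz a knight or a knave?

Paz is a knave.

Consistent assignments: {Zane=knave, Enzo=knave, Paz=knave}
In every consistent assignment, Paz is a knave.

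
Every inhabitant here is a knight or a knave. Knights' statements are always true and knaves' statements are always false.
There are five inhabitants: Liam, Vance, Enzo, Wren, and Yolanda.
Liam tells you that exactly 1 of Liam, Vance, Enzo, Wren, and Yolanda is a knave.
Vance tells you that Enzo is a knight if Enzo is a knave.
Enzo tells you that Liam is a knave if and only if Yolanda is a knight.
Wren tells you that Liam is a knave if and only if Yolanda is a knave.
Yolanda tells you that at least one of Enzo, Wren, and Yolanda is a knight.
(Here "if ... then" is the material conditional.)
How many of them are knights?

3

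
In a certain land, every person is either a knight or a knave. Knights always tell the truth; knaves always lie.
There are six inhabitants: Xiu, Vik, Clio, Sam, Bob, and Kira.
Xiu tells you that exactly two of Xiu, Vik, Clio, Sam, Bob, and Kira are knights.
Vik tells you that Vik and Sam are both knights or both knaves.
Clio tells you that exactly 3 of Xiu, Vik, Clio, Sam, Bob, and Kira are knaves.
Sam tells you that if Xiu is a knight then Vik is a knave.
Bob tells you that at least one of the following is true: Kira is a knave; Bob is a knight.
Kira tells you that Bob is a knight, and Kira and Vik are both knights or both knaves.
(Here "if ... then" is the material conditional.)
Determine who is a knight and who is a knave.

Xiu is a knave, Vik is a knight, Clio is a knave, Sam is a knight, Bob is a knight, and Kira is a knight.

Since Xiu is a knave, "exactly two of Xiu, Vik, Clio, Sam, Bob, and Kira are knights" needs to be False, which holds.
Vik is a knight, and the claim "Vik and Sam are both knights or both knaves" is indeed True.
Clio is a knave, so "exactly 3 of Xiu, Vik, Clio, Sam, Bob, and Kira are knaves" must be False — and it is.
As a knight, Sam's statement "if Xiu is a knight then Vik is a knave" should be True; it is.
Bob (knight): "at least one of the following is true: Kira is a knave; Bob is a knight" — True. ✓
Kira is a knight; "Bob is a knight, and Kira and Vik are both knights or both knaves" is True, as required.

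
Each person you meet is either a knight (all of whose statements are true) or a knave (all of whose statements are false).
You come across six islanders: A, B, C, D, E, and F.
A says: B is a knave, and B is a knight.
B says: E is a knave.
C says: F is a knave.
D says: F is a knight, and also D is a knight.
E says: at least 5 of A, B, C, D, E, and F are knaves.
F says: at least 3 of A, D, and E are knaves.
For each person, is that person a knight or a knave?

A is a knave, B is a knight, C is a knave, D is a knave, E is a knave, and F is a knight.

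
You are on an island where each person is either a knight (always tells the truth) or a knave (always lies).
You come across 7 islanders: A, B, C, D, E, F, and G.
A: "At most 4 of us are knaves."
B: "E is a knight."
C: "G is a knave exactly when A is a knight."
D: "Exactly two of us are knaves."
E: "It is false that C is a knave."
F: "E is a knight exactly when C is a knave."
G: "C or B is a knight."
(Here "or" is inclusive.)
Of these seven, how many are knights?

0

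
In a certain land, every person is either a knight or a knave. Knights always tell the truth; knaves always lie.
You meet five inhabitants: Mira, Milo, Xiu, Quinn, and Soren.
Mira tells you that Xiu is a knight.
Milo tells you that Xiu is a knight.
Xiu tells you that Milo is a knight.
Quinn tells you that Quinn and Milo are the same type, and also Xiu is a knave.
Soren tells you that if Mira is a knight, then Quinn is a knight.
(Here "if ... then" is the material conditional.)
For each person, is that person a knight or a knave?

Mira is a knight, Milo is a knight, Xiu is a knight, Quinn is a knave, and Soren is a knave.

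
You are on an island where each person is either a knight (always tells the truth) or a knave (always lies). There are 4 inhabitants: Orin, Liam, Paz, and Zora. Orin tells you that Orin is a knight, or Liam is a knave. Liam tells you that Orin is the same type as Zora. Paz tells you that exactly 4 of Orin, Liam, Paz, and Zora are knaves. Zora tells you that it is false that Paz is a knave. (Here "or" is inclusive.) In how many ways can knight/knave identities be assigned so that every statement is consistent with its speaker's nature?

2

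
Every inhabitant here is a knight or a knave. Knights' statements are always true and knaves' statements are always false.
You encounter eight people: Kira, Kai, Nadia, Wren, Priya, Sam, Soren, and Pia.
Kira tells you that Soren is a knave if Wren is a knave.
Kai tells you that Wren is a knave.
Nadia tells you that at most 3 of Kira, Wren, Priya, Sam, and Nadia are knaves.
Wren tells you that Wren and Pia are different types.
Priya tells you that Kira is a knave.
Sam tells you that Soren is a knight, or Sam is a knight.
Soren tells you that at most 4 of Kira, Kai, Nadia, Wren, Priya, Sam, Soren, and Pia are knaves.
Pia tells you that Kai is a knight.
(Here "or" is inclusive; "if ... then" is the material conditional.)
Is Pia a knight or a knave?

Consistent assignments: {Kira=knight, Kai=knave, Nadia=knight, Wren=knight, Priya=knave, Sam=knight, Soren=knight, Pia=knave}; {Kira=knight, Kai=knave, Nadia=knight, Wren=knight, Priya=knave, Sam=knave, Soren=knave, Pia=knave}
In every consistent assignment, Pia is a knave.

Pia is a knave.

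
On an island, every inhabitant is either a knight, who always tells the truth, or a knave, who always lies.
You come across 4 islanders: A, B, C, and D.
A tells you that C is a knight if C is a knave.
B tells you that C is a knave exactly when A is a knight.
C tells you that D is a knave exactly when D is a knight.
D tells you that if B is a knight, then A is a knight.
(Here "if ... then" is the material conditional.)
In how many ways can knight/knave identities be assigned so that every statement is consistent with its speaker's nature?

1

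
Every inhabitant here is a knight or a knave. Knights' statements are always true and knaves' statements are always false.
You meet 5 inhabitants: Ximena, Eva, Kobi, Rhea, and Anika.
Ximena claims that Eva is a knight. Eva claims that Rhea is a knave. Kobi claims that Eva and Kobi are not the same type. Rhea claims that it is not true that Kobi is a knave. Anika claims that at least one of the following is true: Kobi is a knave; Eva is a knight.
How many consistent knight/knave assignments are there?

1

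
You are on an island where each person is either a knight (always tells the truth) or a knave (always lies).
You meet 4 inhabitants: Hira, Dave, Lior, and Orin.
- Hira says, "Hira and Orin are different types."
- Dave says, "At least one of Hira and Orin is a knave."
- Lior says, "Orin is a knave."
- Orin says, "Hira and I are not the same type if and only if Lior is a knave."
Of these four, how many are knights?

3

The unique consistent assignment is Hira=knight, Dave=knight, Lior=knight, Orin=knave.
That has 3 knights.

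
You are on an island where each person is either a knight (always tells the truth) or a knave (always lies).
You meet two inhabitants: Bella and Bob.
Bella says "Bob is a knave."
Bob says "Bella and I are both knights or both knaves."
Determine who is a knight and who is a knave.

As a knight, Bella's statement "Bob is a knave" should be True; it is.
As a knave, Bob's statement "Bella and I are both knights or both knaves" should be false; it is.

Bella is a knight and Bob is a knave.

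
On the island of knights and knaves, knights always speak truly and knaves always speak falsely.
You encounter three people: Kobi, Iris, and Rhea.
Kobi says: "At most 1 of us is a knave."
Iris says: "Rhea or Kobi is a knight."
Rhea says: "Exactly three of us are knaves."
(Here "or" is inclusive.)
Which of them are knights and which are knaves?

Suppose Kobi is a knave. Then Kobi's statement "at most 1 of us is a knave" would have to be false. Checking the 4 ways to assign the others, none is consistent with every speaker.
(For instance, with Iris=knight, Rhea=knave, Iris's claim "Rhea or Kobi is a knight" comes out false where it would need to be true.)
So Kobi must be a knight, making "at most 1 of us is a knave" true. Taking Kobi=knight, Iris=knight, Rhea=knave, each remaining statement checks out:
  Iris (knight): "Rhea or Kobi is a knight" — true. ✓
  Rhea (knave): "exactly three of us are knaves" — false. ✓
This is the unique consistent assignment.

Kobi is a knight, Iris is a knight, and Rhea is a knave.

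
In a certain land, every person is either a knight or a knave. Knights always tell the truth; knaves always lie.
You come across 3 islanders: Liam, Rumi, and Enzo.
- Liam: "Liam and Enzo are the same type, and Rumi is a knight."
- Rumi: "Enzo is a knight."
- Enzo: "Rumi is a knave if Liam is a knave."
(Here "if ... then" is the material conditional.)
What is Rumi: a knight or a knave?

Rumi is a knight.

Consistent assignments: {Liam=knight, Rumi=knight, Enzo=knight}
In every consistent assignment, Rumi is a knight.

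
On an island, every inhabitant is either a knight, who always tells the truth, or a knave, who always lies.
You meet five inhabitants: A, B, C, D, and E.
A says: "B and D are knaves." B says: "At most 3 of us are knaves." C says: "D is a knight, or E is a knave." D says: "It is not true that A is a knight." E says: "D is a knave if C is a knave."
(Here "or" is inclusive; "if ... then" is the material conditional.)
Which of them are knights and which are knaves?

A (knave): "B and D are knaves" — False. ✓
Since B is a knight, "at most 3 of us are knaves" needs to be True, which holds.
C is a knight; "D is a knight, or E is a knave" is True, as required.
As a knight, D's statement "it is not true that A is a knight" should be True; it is.
E is a knight, so "D is a knave if C is a knave" must be True — and it is.

A is a knave, B is a knight, C is a knight, D is a knight, and E is a knight.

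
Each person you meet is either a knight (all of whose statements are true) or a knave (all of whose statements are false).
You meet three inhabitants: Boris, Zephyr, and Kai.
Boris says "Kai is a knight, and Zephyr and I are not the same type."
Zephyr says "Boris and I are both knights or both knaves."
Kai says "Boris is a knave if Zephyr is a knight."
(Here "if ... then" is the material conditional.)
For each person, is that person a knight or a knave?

Boris is a knight, Zephyr is a knave, and Kai is a knight.

Boris is a knight, so "Kai is a knight, and Zephyr and I are not the same type" must be True — and it is.
Since Zephyr is a knave, "Boris and I are both knights or both knaves" needs to be false, which holds.
As a knight, Kai's statement "Boris is a knave if Zephyr is a knight" should be True; it is.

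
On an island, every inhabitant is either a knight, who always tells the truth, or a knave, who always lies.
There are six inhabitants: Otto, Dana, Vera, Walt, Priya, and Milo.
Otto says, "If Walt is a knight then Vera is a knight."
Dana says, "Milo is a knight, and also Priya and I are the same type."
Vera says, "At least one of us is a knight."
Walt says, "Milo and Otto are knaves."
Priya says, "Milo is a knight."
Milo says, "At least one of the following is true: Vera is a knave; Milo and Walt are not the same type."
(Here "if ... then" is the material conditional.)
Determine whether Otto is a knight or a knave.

Otto is a knight.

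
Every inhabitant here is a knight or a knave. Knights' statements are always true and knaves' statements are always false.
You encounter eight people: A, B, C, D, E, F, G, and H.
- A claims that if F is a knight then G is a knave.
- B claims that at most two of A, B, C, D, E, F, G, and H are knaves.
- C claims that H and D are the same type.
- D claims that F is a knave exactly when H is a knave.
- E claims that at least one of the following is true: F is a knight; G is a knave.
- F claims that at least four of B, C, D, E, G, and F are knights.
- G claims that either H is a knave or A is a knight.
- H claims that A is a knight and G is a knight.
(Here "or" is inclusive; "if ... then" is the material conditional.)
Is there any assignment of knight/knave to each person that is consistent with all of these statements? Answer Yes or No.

Yes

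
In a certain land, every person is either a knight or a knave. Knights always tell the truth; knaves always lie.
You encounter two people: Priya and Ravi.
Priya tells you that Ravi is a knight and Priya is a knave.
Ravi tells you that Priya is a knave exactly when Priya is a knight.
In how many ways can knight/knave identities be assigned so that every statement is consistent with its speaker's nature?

1

Consistent assignments:
  Priya=knave, Ravi=knave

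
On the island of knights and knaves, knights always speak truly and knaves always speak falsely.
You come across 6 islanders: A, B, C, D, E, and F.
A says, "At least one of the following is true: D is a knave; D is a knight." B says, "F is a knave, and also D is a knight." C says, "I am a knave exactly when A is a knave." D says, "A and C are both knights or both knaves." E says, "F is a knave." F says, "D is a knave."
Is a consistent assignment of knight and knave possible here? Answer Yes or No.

Yes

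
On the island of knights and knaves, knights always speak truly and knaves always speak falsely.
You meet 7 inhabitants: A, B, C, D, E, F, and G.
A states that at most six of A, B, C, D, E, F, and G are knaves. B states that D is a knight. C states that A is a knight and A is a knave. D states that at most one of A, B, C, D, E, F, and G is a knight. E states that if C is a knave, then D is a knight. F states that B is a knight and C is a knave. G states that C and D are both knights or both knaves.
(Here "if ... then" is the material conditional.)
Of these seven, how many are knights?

The unique consistent assignment is A=knight, B=knave, C=knave, D=knave, E=knave, F=knave, G=knight.
That has 2 knights.

2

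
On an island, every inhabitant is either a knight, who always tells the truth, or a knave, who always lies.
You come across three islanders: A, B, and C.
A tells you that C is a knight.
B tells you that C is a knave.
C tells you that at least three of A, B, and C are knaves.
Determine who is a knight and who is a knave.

A is a knave, and the claim "C is a knight" is indeed False.
B (knight): "C is a knave" — True. ✓
As a knave, C's statement "at least three of A, B, and C are knaves" should be False; it is.

A is a knave, B is a knight, and C is a knave.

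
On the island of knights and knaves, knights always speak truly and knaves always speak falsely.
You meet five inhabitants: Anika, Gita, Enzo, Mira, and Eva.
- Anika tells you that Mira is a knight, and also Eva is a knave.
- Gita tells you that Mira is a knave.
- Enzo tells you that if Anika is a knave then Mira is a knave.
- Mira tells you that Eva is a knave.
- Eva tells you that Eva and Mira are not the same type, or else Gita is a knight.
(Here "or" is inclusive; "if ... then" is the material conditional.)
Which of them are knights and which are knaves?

Anika is a knave, and the claim "Mira is a knight, and also Eva is a knave" is indeed false.
As a knight, Gita's statement "Mira is a knave" should be true; it is.
As a knight, Enzo's statement "if Anika is a knave then Mira is a knave" should be true; it is.
Mira is a knave; "Eva is a knave" is false, as required.
Eva is a knight, and the claim "Eva and Mira are not the same type, or else Gita is a knight" is indeed true.

Anika is a knave, Gita is a knight, Enzo is a knight, Mira is a knave, and Eva is a knight.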